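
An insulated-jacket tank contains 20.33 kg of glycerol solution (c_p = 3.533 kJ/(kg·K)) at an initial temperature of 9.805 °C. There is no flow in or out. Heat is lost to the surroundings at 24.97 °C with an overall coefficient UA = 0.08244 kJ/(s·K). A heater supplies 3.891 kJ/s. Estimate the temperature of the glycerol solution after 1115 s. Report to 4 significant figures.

M c_p dT/dt = −UA(T − T_amb) + Q̇.
dT/dt = (T_ss − T)/τ with T_ss = T_amb + Q̇/UA = 24.97 + 3.891/0.08244 = 72.1680 °C, τ = M c_p/UA = 20.33·3.533/0.08244 = 871.250 s.
Integrating: T(t) = T_ss + (T₀ − T_ss) e^(−t/τ).
T(1115) = 72.1680 + (-62.3630)·0.278101 = 54.8247 °C.

54.82 °C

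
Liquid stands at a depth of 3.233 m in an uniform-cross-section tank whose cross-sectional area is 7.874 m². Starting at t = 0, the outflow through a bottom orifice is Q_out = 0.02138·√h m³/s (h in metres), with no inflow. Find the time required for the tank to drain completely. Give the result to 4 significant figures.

1324 s

Mass balance (ρ constant): A dh/dt = −0.02138 √h.
This is separable: 2 d(√h)/dt = −0.02138/A, so √h = √h₀ − (0.02138/(2A)) t.
Set h = 0: 2√h₀ = (0.02138/A) t_empty ⇒ t_empty = 2A√h₀/0.02138.
t_empty = 2·7.874·√3.233/0.02138 = 15.7480·1.79805/0.02138 = 1324.40 s.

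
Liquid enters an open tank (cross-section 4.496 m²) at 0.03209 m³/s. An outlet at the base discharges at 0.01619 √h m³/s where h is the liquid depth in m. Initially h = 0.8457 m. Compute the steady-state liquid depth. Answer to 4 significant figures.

3.929 m

Level balance: A dh/dt = 0.03209 − 0.01619 √h. Setting dh/dt = 0:
Q_in = 0.01619 √h_ss ⇒ √h_ss = 0.03209/0.01619 = 1.98209.
h_ss = 1.98209² = 3.92867 m. (Since h₀ = 0.8457 m < h_ss, the level will rise toward this value.)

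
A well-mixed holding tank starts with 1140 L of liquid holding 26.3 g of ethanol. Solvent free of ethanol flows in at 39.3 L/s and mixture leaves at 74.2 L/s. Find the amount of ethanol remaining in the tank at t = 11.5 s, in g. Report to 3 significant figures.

Total volume: dV/dt = Q_in − Q_out = -34.900 L/s, so V(t) = 1140 − 34.900 t and V(11.5) = 738.65 L.
No ethanol enters, so dm/dt = −Q_out · (m/V).
Separate: dm/m = −Q_out dt/V(t) ⇒ ln(m/m₀) = −(Q_out/(Q_in−Q_out)) ln(V/V₀).
m = m₀ (V₀/V)^(Q_out/(Q_in−Q_out)) = 26.3 × (1140/738.65)^(-2.1261) = 10.454 g.

10.5 g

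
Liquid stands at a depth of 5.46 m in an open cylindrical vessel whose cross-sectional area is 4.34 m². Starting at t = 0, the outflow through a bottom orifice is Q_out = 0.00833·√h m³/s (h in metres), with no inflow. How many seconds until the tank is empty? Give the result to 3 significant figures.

A dh/dt = −Q_out = −0.00833 √h.
This is separable: 2 d(√h)/dt = −0.00833/A, so √h = √h₀ − (0.00833/(2A)) t.
Set h = 0: 2√h₀ = (0.00833/A) t_empty ⇒ t_empty = 2A√h₀/0.00833.
t_empty = 2·4.34·√5.46/0.00833 = 8.6800·2.3367/0.00833 = 2434.8 s.

2430 s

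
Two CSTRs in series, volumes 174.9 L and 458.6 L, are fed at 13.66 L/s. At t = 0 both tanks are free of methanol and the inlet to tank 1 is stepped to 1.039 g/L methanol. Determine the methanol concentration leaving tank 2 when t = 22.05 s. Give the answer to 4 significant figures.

0.2826 g/L

Each tank obeys Vᵢ dCᵢ/dt = Q(Cᵢ₋₁ − Cᵢ), so τᵢ = Vᵢ/Q.
τ₁ = 174.9/13.66 = 12.8038 s; τ₂ = 458.6/13.66 = 33.5725 s.
Solving the cascade with C₁(0)=C₂(0)=0 gives C₂(t) = C_in[1 − (τ₁ e^(−t/τ₁) − τ₂ e^(−t/τ₂))/(τ₁ − τ₂)].
At t = 22.05: e^(−t/τ₁) = 0.178683, e^(−t/τ₂) = 0.518514.
C₂ = 1.039·[1 − (12.8038·0.178683 − 33.5725·0.518514)/(-20.7687)] = 1.039·0.271981 = 0.282588 g/L.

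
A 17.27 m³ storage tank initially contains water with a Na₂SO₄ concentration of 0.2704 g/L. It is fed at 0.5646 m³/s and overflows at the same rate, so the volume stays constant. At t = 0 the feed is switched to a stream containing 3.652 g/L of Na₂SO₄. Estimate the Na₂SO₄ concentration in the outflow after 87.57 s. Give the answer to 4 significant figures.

Transient balance on the dissolved component: V dC/dt = Q(C_in − C).
Rewrite as dC/dt + C/τ = C_in/τ, τ = V/Q = 30.5880 s.
Solution: C(t) = C_in + (C₀ − C_in) e^(−t/τ).
C(87.57) = 3.652 + (0.2704 − 3.652)·e^(−87.57/30.5880) = 3.652 + (-3.38160)·0.0571038 = 3.45890 g/L.

3.459 g/L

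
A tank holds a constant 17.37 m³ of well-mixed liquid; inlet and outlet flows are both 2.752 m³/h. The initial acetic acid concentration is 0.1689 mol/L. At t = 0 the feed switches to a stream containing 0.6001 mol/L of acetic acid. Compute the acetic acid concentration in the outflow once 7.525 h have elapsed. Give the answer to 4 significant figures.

Mass balance on the solute (V constant): V dC/dt = Q(C_in − C).
Time constant τ = V/Q = 17.37/2.752 = 6.31177 h.
Solution: C(t) = C_in + (C₀ − C_in) e^(−t/τ).
C(7.525) = 0.6001 + (0.1689 − 0.6001)·e^(−7.525/6.31177) = 0.6001 + (-0.431200)·0.303548 = 0.469210 mol/L.

0.4692 mol/L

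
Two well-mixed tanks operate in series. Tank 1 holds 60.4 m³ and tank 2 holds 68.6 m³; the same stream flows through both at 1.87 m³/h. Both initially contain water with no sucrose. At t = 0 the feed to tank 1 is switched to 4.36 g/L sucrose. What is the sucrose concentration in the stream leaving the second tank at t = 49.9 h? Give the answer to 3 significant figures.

Each tank obeys Vᵢ dCᵢ/dt = Q(Cᵢ₋₁ − Cᵢ), so τᵢ = Vᵢ/Q.
τ₁ = 60.4/1.87 = 32.299 h; τ₂ = 68.6/1.87 = 36.684 h.
Solving the cascade with C₁(0)=C₂(0)=0 gives C₂(t) = C_in[1 − (τ₁ e^(−t/τ₁) − τ₂ e^(−t/τ₂))/(τ₁ − τ₂)].
At t = 49.9: e^(−t/τ₁) = 0.21333, e^(−t/τ₂) = 0.25660.
C₂ = 4.36·[1 − (32.299·0.21333 − 36.684·0.25660)/(-4.3850)] = 4.36·0.42470 = 1.8517 g/L.

1.85 g/L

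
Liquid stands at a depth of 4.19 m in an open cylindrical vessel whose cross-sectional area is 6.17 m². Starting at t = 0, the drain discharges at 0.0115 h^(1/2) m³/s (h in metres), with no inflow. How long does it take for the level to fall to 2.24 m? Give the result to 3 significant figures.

590 s

With no inflow, A dh/dt = −0.0115 √h.
This is separable: 2 d(√h)/dt = −0.0115/A, so √h = √h₀ − (0.0115/(2A)) t.
t = 2A(√h₀ − √h)/0.0115 = 2·6.17·(√4.19 − √2.24)/0.0115
  = 12.340 × (2.0469 − 1.4967) / 0.0115 = 590.48 s.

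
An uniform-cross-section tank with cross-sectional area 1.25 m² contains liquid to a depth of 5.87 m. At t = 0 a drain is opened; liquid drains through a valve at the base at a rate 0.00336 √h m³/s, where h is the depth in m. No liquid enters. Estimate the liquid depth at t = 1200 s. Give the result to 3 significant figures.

A dh/dt = −Q_out = −0.00336 √h.
Separate and integrate: 2(√h − √h₀) = −(0.00336/A) t.
√h = √5.87 − 0.00336·1200/(2·1.25) = 2.4228 − 1.6128 = 0.81001.
h = 0.81001² = 0.65611 m.

0.656 m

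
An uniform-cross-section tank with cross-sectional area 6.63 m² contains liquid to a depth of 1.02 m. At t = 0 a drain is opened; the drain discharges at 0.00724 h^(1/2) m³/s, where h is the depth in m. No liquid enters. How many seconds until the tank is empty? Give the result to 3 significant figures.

1850 s

A dh/dt = −Q_out = −0.00724 √h.
Separate and integrate: 2(√h − √h₀) = −(0.00724/A) t.
Set h = 0: 2√h₀ = (0.00724/A) t_empty ⇒ t_empty = 2A√h₀/0.00724.
t_empty = 2·6.63·√1.02/0.00724 = 13.260·1.0100/0.00724 = 1849.7 s.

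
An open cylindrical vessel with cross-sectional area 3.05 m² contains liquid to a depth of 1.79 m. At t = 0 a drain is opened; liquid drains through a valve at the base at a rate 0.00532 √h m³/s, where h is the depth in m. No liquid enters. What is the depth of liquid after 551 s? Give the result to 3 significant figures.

0.735 m

A dh/dt = −Q_out = −0.00532 √h.
This is separable: 2 d(√h)/dt = −0.00532/A, so √h = √h₀ − (0.00532/(2A)) t.
√h = √1.79 − 0.00532·551/(2·3.05) = 1.3379 − 0.48054 = 0.85736.
h = 0.85736² = 0.73507 m.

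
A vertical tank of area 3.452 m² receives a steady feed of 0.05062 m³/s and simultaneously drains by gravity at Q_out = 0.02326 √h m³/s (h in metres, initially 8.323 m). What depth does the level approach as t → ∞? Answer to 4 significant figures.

A dh/dt = Q_in − 0.02326 √h. Steady state requires inflow = outflow:
Q_in = 0.02326 √h_ss ⇒ √h_ss = 0.05062/0.02326 = 2.17627.
h_ss = 2.17627² = 4.73614 m. (Since h₀ = 8.323 m > h_ss, the level will fall toward this value.)

4.736 m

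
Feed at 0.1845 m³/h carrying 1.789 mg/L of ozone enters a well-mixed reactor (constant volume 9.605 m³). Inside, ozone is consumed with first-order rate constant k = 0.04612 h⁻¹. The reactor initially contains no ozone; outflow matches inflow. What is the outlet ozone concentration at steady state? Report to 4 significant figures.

Species balance: V dC/dt = Q C_in − Q C − k V C.
At steady state: 0 = Q C_in − (Q + kV) C_ss, so C_ss = Q C_in/(Q + kV).
C_ss = 0.1845·1.789/(0.1845 + 0.04612·9.605) = 0.330070/0.627483 = 0.526023 mg/L.

0.5260 mg/L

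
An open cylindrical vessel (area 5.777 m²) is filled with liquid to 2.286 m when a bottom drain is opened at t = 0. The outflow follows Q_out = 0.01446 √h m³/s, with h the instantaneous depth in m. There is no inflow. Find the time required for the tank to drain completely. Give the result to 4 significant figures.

Accumulation of liquid (constant cross-section A): A dh/dt = −0.01446 √h.
Separate and integrate: 2(√h − √h₀) = −(0.01446/A) t.
Tank is empty when √h = 0: t_empty = 2A√h₀/0.01446.
t_empty = 2·5.777·√2.286/0.01446 = 11.5540·1.51195/0.01446 = 1208.10 s.

1208 s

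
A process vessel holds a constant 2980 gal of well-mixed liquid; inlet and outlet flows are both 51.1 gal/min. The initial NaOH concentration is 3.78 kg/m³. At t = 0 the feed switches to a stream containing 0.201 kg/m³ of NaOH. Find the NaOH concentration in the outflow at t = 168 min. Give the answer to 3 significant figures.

0.402 kg/m³

Unsteady species balance (constant V, well mixed): V dC/dt = Q(C_in − C).
Time constant τ = V/Q = 2980/51.1 = 58.317 min.
Integrating: C(t) = C_in + (C₀ − C_in) e^(−t/τ).
C(168) = 0.201 + (3.78 − 0.201)·e^(−168/58.317) = 0.201 + (3.5790)·0.056090 = 0.40174 kg/m³.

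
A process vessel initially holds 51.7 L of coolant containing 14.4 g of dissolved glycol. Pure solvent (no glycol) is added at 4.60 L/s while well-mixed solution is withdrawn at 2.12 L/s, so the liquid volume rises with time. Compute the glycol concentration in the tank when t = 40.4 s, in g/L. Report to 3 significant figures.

Total volume: dV/dt = Q_in − Q_out = 2.4800 L/s, so V(t) = 51.7 + 2.4800 t and V(40.4) = 151.89 L.
Solute balance: dm/dt = 0 − Q_out C = −Q_out m/V(t).
Separate: dm/m = −Q_out dt/V(t) ⇒ ln(m/m₀) = −(Q_out/(Q_in−Q_out)) ln(V/V₀).
m = m₀ (V₀/V)^(Q_out/(Q_in−Q_out)) = 14.4 × (51.7/151.89)^(0.85484) = 5.7314 g.
C = m/V = 5.7314/151.89 = 0.037733 g/L.

0.0377 g/L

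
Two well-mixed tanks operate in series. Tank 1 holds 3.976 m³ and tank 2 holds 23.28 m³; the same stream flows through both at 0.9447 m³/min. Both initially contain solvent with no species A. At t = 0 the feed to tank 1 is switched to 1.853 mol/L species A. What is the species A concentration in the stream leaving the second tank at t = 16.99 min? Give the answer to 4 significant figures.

Species balance on tank i: dCᵢ/dt = (Cᵢ₋₁ − Cᵢ)/τᵢ with τᵢ = Vᵢ/Q.
τ₁ = 3.976/0.9447 = 4.20874 min; τ₂ = 23.28/0.9447 = 24.6427 min.
Solving the cascade with C₁(0)=C₂(0)=0 gives C₂(t) = C_in[1 − (τ₁ e^(−t/τ₁) − τ₂ e^(−t/τ₂))/(τ₁ − τ₂)].
At t = 16.99: e^(−t/τ₁) = 0.0176533, e^(−t/τ₂) = 0.501851.
C₂ = 1.853·[1 − (4.20874·0.0176533 − 24.6427·0.501851)/(-20.4340)] = 1.853·0.398420 = 0.738273 mol/L.

0.7383 mol/L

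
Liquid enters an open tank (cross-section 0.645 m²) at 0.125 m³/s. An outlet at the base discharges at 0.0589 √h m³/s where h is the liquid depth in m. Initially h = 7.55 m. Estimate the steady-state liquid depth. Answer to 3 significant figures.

4.50 m

A dh/dt = Q_in − 0.0589 √h. Steady state requires inflow = outflow:
Q_in = 0.0589 √h_ss ⇒ √h_ss = 0.125/0.0589 = 2.1222.
h_ss = 2.1222² = 4.5039 m. (Since h₀ = 7.55 m > h_ss, the level will fall toward this value.)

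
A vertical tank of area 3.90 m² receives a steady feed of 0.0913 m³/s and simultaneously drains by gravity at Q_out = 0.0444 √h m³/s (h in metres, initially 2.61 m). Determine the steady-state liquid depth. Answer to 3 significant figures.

4.23 m

A dh/dt = Q_in − 0.0444 √h. Steady state requires inflow = outflow:
Q_in = 0.0444 √h_ss ⇒ √h_ss = 0.0913/0.0444 = 2.0563.
h_ss = 2.0563² = 4.2284 m. (Since h₀ = 2.61 m < h_ss, the level will rise toward this value.)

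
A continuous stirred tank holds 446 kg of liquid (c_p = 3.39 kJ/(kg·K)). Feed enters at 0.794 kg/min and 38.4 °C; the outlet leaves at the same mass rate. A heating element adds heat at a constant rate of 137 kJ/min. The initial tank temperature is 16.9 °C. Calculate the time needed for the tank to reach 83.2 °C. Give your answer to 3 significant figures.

M c_p dT/dt = ṁ c_p (T_in − T) + Q̇.
τ = M/ṁ = 561.71 min; T_ss = T_in + Q̇/(ṁ c_p) = 89.298 °C.
T(t) = T_ss + (T₀ − T_ss) e^(−t/τ). Set T = 83.2:
e^(−t/τ) = (83.2 − 89.298)/(16.9 − 89.298) = 0.084228
t = −561.71 · ln(0.084228) = 1389.8 min.

1390 min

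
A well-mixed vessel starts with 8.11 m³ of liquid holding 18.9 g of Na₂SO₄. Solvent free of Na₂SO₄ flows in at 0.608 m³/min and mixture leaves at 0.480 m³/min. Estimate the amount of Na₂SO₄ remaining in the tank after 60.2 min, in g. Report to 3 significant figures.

1.54 g

Total volume: dV/dt = Q_in − Q_out = 0.12800 m³/min, so V(t) = 8.11 + 0.12800 t and V(60.2) = 15.816 m³.
Species balance (pure solvent in): dm/dt = −Q_out · m/V(t).
dm/m = −Q_out dt/(V₀ + 0.12800 t); integrating gives ln(m/m₀) = −(Q_out/(Q_in−Q_out)) ln(V/V₀).
m = m₀ (V₀/V)^(Q_out/(Q_in−Q_out)) = 18.9 × (8.11/15.816)^(3.7500) = 1.5443 g.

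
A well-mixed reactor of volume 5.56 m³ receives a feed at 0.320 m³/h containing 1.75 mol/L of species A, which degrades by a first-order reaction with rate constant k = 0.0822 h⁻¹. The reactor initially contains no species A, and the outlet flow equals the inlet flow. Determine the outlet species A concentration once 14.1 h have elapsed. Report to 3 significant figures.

Accumulation = in − out − consumed: V dC/dt = Q C_in − Q C − k V C.
dC/dt = (Q/V) C_in − (Q/V + k) C; effective rate a = Q/V + k = 0.057554 + 0.0822 = 0.13975 h⁻¹.
C_ss = Q C_in/(Q + kV) = 0.72069 mol/L; C(t) = C_ss + (C₀ − C_ss) e^(−a t).
C(14.1) = 0.72069 + (-0.72069)·e^(−0.13975·14.1) = 0.72069 + (-0.72069)·0.13938 = 0.62024 mol/L.

0.620 mol/L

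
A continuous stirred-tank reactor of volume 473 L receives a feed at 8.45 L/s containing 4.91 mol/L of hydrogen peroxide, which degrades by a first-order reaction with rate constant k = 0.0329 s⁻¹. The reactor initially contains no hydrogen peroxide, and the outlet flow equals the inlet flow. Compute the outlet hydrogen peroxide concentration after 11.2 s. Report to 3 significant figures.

Species balance: V dC/dt = Q C_in − Q C − k V C.
This is linear with rate a = Q/V + k = 0.050765 s⁻¹.
C_ss = Q C_in/(Q + kV) = 1.7279 mol/L; C(t) = C_ss + (C₀ − C_ss) e^(−a t).
C(11.2) = 1.7279 + (-1.7279)·e^(−0.050765·11.2) = 1.7279 + (-1.7279)·0.56634 = 0.74932 mol/L.

0.749 mol/L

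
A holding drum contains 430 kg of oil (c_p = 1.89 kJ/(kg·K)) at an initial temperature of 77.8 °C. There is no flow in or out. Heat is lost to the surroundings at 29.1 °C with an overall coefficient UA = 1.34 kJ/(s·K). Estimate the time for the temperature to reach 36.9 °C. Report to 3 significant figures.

1110 s

M c_p dT/dt = −UA(T − T_amb).
τ = M c_p/UA = 606.49 s; T_ss = T_amb = 29.100 °C.
T(t) = T_ss + (T₀ − T_ss)e^(−t/τ); set T = 36.9:
t = −τ ln[(T − T_ss)/(T₀ − T_ss)] = −606.49 · ln(0.16016) = 1110.8 s.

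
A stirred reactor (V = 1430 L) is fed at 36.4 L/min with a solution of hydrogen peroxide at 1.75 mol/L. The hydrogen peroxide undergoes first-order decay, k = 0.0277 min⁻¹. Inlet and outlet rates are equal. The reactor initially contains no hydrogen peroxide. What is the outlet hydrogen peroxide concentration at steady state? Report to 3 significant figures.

0.838 mol/L

V dC/dt = Q(C_in − C) − k V C.
At steady state: 0 = Q C_in − (Q + kV) C_ss, so C_ss = Q C_in/(Q + kV).
C_ss = 36.4·1.75/(36.4 + 0.0277·1430) = 63.700/76.011 = 0.83804 mol/L.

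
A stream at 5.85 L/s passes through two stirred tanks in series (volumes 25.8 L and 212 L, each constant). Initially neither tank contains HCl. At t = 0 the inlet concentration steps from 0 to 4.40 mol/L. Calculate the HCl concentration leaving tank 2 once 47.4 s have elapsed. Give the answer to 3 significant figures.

3.05 mol/L

Each tank obeys Vᵢ dCᵢ/dt = Q(Cᵢ₋₁ − Cᵢ), so τᵢ = Vᵢ/Q.
τ₁ = 25.8/5.85 = 4.4103 s; τ₂ = 212/5.85 = 36.239 s.
Solving the cascade with C₁(0)=C₂(0)=0 gives C₂(t) = C_in[1 − (τ₁ e^(−t/τ₁) − τ₂ e^(−t/τ₂))/(τ₁ − τ₂)].
At t = 47.4: e^(−t/τ₁) = 2.1495e-05, e^(−t/τ₂) = 0.27037.
C₂ = 4.40·[1 − (4.4103·2.1495e-05 − 36.239·0.27037)/(-31.829)] = 4.40·0.69217 = 3.0456 mol/L.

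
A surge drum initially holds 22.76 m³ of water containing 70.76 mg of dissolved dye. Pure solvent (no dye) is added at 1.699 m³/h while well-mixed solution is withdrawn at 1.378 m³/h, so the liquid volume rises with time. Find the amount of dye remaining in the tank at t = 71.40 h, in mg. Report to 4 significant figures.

3.556 mg

Total volume: dV/dt = Q_in − Q_out = 0.321000 m³/h, so V(t) = 22.76 + 0.321000 t and V(71.40) = 45.6794 m³.
Species balance (pure solvent in): dm/dt = −Q_out · m/V(t).
Separate: dm/m = −Q_out dt/V(t) ⇒ ln(m/m₀) = −(Q_out/(Q_in−Q_out)) ln(V/V₀).
m = m₀ (V₀/V)^(Q_out/(Q_in−Q_out)) = 70.76 × (22.76/45.6794)^(4.29283) = 3.55630 mg.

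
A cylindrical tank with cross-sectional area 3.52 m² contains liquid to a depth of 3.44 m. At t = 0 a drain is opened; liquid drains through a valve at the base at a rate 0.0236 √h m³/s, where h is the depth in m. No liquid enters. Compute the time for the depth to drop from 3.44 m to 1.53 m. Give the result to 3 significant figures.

184 s

A dh/dt = −Q_out = −0.0236 √h.
∫ h^(−1/2) dh = −(0.0236/A) ∫ dt, giving 2√h = 2√h₀ − (0.0236/A) t.
t = 2A(√h₀ − √h)/0.0236 = 2·3.52·(√3.44 − √1.53)/0.0236
  = 7.0400 × (1.8547 − 1.2369) / 0.0236 = 184.29 s.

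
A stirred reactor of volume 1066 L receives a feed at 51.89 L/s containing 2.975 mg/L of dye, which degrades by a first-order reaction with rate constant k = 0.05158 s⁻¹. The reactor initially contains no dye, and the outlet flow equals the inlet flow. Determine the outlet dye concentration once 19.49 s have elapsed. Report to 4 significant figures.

1.240 mg/L

Species balance: V dC/dt = Q C_in − Q C − k V C.
This is linear with rate a = Q/V + k = 0.100257 s⁻¹.
C_ss = Q C_in/(Q + kV) = 1.44443 mg/L; C(t) = C_ss + (C₀ − C_ss) e^(−a t).
C(19.49) = 1.44443 + (-1.44443)·e^(−0.100257·19.49) = 1.44443 + (-1.44443)·0.141704 = 1.23975 mg/L.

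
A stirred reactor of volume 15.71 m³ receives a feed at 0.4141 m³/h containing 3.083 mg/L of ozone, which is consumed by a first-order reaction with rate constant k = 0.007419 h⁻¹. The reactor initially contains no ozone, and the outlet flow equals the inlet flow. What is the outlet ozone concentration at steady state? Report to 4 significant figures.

Accumulation = in − out − consumed: V dC/dt = Q C_in − Q C − k V C.
Steady state (dC/dt = 0): C_ss = Q C_in/(Q + kV) = C_in/(1 + kV/Q).
C_ss = 0.4141·3.083/(0.4141 + 0.007419·15.71) = 1.27667/0.530652 = 2.40585 mg/L.

2.406 mg/L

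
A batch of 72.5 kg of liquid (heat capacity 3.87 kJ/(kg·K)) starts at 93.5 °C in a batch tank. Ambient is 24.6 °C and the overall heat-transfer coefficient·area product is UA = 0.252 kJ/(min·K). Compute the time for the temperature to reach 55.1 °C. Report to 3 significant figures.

Lumped-capacitance energy balance: M c_p dT/dt = UA(T_amb − T).
τ = M c_p/UA = 1113.4 min; T_ss = T_amb = 24.600 °C.
T(t) = T_ss + (T₀ − T_ss)e^(−t/τ); set T = 55.1:
t = −τ ln[(T − T_ss)/(T₀ − T_ss)] = −1113.4 · ln(0.44267) = 907.34 min.

907 min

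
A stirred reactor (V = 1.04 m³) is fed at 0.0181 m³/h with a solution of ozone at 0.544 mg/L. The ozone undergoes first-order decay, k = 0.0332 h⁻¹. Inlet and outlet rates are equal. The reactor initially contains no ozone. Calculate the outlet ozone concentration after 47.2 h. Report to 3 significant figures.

0.170 mg/L

Species balance: V dC/dt = Q C_in − Q C − k V C.
This is linear with rate a = Q/V + k = 0.050604 h⁻¹.
C_ss = Q C_in/(Q + kV) = 0.18709 mg/L; C(t) = C_ss + (C₀ − C_ss) e^(−a t).
C(47.2) = 0.18709 + (-0.18709)·e^(−0.050604·47.2) = 0.18709 + (-0.18709)·0.091767 = 0.16993 mg/L.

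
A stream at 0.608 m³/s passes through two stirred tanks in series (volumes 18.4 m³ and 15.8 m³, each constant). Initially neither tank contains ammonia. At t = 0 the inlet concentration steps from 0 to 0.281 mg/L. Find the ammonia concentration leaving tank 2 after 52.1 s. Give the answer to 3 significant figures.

Species balance on tank i: dCᵢ/dt = (Cᵢ₋₁ − Cᵢ)/τᵢ with τᵢ = Vᵢ/Q.
τ₁ = 18.4/0.608 = 30.263 s; τ₂ = 15.8/0.608 = 25.987 s.
Tank 1: C₁ = C_in(1 − e^(−t/τ₁)). Tank 2 (τ₁ ≠ τ₂): C₂ = C_in[1 − (τ₁ e^(−t/τ₁) − τ₂ e^(−t/τ₂))/(τ₁ − τ₂)].
At t = 52.1: e^(−t/τ₁) = 0.17879, e^(−t/τ₂) = 0.13468.
C₂ = 0.281·[1 − (30.263·0.17879 − 25.987·0.13468)/(4.2763)] = 0.281·0.55318 = 0.15544 mg/L.

0.155 mg/L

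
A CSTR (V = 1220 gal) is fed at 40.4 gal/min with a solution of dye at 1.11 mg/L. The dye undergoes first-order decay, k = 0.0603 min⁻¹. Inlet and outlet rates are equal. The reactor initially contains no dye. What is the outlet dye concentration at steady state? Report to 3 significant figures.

Accumulation = in − out − consumed: V dC/dt = Q C_in − Q C − k V C.
At steady state: 0 = Q C_in − (Q + kV) C_ss, so C_ss = Q C_in/(Q + kV).
C_ss = 40.4·1.11/(40.4 + 0.0603·1220) = 44.844/113.97 = 0.39349 mg/L.

0.393 mg/L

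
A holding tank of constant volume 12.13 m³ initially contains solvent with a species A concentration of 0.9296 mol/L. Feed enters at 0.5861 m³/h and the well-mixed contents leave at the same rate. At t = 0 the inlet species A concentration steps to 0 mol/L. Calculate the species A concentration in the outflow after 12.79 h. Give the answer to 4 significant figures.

0.5011 mol/L

Unsteady species balance (constant V, well mixed): V dC/dt = Q(C_in − C).
Time constant τ = V/Q = 12.13/0.5861 = 20.6961 h.
C approaches C_in exponentially: C(t) = C_in + (C₀ − C_in) e^(−t/τ).
C(12.79) = 0 + (0.9296 − 0)·e^(−12.79/20.6961) = 0 + (0.929600)·0.539027 = 0.501079 mol/L.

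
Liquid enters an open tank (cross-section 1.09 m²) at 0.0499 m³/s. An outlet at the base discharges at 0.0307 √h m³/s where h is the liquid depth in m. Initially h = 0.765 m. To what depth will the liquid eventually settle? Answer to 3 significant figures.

A dh/dt = Q_in − 0.0307 √h. Steady state requires inflow = outflow:
Q_in = 0.0307 √h_ss ⇒ √h_ss = 0.0499/0.0307 = 1.6254.
h_ss = 1.6254² = 2.6419 m. (Since h₀ = 0.765 m < h_ss, the level will rise toward this value.)

2.64 m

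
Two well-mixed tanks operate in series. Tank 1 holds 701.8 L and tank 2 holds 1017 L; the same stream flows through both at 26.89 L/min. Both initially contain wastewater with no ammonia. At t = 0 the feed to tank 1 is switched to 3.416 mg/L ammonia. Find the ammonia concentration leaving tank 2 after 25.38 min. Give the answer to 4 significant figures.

Each tank obeys Vᵢ dCᵢ/dt = Q(Cᵢ₋₁ − Cᵢ), so τᵢ = Vᵢ/Q.
τ₁ = 701.8/26.89 = 26.0989 min; τ₂ = 1017/26.89 = 37.8208 min.
Solving the cascade with C₁(0)=C₂(0)=0 gives C₂(t) = C_in[1 − (τ₁ e^(−t/τ₁) − τ₂ e^(−t/τ₂))/(τ₁ − τ₂)].
At t = 25.38: e^(−t/τ₁) = 0.378154, e^(−t/τ₂) = 0.511166.
C₂ = 3.416·[1 − (26.0989·0.378154 − 37.8208·0.511166)/(-11.7218)] = 3.416·0.192678 = 0.658189 mg/L.

0.6582 mg/L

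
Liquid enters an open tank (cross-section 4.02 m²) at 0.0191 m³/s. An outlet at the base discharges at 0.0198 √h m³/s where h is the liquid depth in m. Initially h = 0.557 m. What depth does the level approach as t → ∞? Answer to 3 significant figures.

0.931 m

Accumulation of liquid (constant cross-section A): A dh/dt = Q_in − 0.0198 √h. At steady state dh/dt = 0:
Q_in = 0.0198 √h_ss ⇒ √h_ss = 0.0191/0.0198 = 0.96465.
h_ss = 0.96465² = 0.93054 m. (Since h₀ = 0.557 m < h_ss, the level will rise toward this value.)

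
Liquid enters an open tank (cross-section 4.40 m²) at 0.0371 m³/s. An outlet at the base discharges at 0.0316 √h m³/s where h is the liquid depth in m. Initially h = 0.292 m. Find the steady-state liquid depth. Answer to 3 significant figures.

1.38 m

Mass balance (ρ constant): A dh/dt = Q_in − 0.0316 √h. At steady state dh/dt = 0:
Q_in = 0.0316 √h_ss ⇒ √h_ss = 0.0371/0.0316 = 1.1741.
h_ss = 1.1741² = 1.3784 m. (Since h₀ = 0.292 m < h_ss, the level will rise toward this value.)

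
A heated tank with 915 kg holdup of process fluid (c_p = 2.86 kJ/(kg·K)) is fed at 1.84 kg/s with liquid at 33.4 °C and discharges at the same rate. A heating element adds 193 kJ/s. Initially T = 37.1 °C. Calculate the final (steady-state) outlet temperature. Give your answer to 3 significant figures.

Unsteady energy balance on the tank contents: M c_p dT/dt = ṁ c_p (T_in − T) + 193.
At steady state dT/dt = 0 ⇒ T_ss = T_in + Q̇/(ṁ c_p) = 33.4 + 193/(1.84·2.86) = 70.075 °C.

70.1 °C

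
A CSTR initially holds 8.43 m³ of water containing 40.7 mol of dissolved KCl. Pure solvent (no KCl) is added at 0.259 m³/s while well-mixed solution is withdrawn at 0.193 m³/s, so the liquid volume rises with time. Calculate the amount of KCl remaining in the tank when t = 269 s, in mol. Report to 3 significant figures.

Total volume: dV/dt = Q_in − Q_out = 0.066000 m³/s, so V(t) = 8.43 + 0.066000 t and V(269) = 26.184 m³.
Solute balance: dm/dt = 0 − Q_out C = −Q_out m/V(t).
Separate: dm/m = −Q_out dt/V(t) ⇒ ln(m/m₀) = −(Q_out/(Q_in−Q_out)) ln(V/V₀).
m = m₀ (V₀/V)^(Q_out/(Q_in−Q_out)) = 40.7 × (8.43/26.184)^(2.9242) = 1.4800 mol.

1.48 mol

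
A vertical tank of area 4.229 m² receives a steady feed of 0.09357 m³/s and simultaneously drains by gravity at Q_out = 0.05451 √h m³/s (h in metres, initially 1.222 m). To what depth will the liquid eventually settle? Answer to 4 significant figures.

2.947 m

Level balance: A dh/dt = 0.09357 − 0.05451 √h. Setting dh/dt = 0:
Q_in = 0.05451 √h_ss ⇒ √h_ss = 0.09357/0.05451 = 1.71657.
h_ss = 1.71657² = 2.94660 m. (Since h₀ = 1.222 m < h_ss, the level will rise toward this value.)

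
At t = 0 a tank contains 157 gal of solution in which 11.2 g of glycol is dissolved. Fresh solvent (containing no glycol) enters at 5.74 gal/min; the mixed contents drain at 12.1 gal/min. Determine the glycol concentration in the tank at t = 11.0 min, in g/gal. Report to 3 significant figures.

Let m(t) be the amount of glycol. Volume: V(t) = V₀ + (Q_in − Q_out) t = 157 − 6.3600 t; V(11.0) = 87.040 gal.
Solute balance: dm/dt = 0 − Q_out C = −Q_out m/V(t).
dm/m = −Q_out dt/(V₀ − 6.3600 t); integrating gives ln(m/m₀) = −(Q_out/(Q_in−Q_out)) ln(V/V₀).
m = m₀ (V₀/V)^(Q_out/(Q_in−Q_out)) = 11.2 × (157/87.040)^(-1.9025) = 3.6461 g.
C = m/V = 3.6461/87.040 = 0.041890 g/gal.

0.0419 g/gal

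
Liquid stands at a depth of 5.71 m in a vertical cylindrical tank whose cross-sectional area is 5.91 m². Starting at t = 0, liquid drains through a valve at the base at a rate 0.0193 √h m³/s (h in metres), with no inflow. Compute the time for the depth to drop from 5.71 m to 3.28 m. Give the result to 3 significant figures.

With no inflow, A dh/dt = −0.0193 √h.
Separate and integrate: 2(√h − √h₀) = −(0.0193/A) t.
t = 2A(√h₀ − √h)/0.0193 = 2·5.91·(√5.71 − √3.28)/0.0193
  = 11.820 × (2.3896 − 1.8111) / 0.0193 = 354.28 s.

354 s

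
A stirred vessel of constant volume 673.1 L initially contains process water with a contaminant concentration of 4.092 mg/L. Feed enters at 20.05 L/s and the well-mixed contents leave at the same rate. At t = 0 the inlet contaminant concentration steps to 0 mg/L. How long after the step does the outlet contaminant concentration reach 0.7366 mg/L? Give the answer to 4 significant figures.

57.57 s

Species balance: V dC/dt = Q(C_in − C) ⇒ τ = V/Q = 33.5711 s.
C(t) = C_in + (C₀ − C_in) e^(−t/τ). Set C = 0.7366 and solve for t:
e^(−t/τ) = (C − C_in)/(C₀ − C_in) = (0.7366 − 0)/(4.092 − 0) = 0.180010
t = −τ ln(…) = 33.5711 × 1.71474 = 57.5658 s.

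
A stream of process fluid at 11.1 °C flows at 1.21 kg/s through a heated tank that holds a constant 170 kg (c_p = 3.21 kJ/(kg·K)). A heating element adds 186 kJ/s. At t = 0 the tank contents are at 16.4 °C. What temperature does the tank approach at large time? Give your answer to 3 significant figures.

First-law balance (no shaft work): M c_p dT/dt = ṁ c_p (T_in − T) + 186.
At steady state dT/dt = 0 ⇒ T_ss = T_in + Q̇/(ṁ c_p) = 11.1 + 186/(1.21·3.21) = 58.988 °C.

59.0 °C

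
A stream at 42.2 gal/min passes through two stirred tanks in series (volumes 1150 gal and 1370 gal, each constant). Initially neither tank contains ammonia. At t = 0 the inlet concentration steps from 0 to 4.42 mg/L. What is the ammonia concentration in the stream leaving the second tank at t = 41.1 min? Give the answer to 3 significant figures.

Each tank obeys Vᵢ dCᵢ/dt = Q(Cᵢ₋₁ − Cᵢ), so τᵢ = Vᵢ/Q.
τ₁ = 1150/42.2 = 27.251 min; τ₂ = 1370/42.2 = 32.464 min.
Tank 1: C₁ = C_in(1 − e^(−t/τ₁)). Tank 2 (τ₁ ≠ τ₂): C₂ = C_in[1 − (τ₁ e^(−t/τ₁) − τ₂ e^(−t/τ₂))/(τ₁ − τ₂)].
At t = 41.1: e^(−t/τ₁) = 0.22131, e^(−t/τ₂) = 0.28196.
C₂ = 4.42·[1 − (27.251·0.22131 − 32.464·0.28196)/(-5.2133)] = 4.42·0.40102 = 1.7725 mg/L.

1.77 mg/L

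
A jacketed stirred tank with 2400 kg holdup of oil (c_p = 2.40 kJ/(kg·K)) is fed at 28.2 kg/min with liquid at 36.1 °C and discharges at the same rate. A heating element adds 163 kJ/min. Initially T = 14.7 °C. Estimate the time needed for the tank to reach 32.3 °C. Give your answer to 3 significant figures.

114 min

M c_p dT/dt = ṁ c_p (T_in − T) + Q̇.
τ = M/ṁ = 85.106 min; T_ss = T_in + Q̇/(ṁ c_p) = 38.508 °C.
T(t) = T_ss + (T₀ − T_ss) e^(−t/τ). Set T = 32.3:
e^(−t/τ) = (32.3 − 38.508)/(14.7 − 38.508) = 0.26076
t = −85.106 · ln(0.26076) = 114.39 min.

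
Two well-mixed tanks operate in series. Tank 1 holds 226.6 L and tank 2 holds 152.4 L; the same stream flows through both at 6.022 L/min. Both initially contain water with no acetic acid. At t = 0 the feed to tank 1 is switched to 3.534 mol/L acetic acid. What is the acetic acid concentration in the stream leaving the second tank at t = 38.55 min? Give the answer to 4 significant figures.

1.242 mol/L

Species balance on tank i: dCᵢ/dt = (Cᵢ₋₁ − Cᵢ)/τᵢ with τᵢ = Vᵢ/Q.
τ₁ = 226.6/6.022 = 37.6287 min; τ₂ = 152.4/6.022 = 25.3072 min.
Solving the cascade with C₁(0)=C₂(0)=0 gives C₂(t) = C_in[1 − (τ₁ e^(−t/τ₁) − τ₂ e^(−t/τ₂))/(τ₁ − τ₂)].
At t = 38.55: e^(−t/τ₁) = 0.358982, e^(−t/τ₂) = 0.217995.
C₂ = 3.534·[1 − (37.6287·0.358982 − 25.3072·0.217995)/(12.3215)] = 3.534·0.351446 = 1.24201 mol/L.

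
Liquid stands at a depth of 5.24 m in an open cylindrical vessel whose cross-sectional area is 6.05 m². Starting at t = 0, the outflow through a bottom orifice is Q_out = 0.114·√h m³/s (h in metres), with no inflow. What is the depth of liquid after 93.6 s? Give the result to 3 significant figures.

1.98 m

Mass balance (ρ constant): A dh/dt = −0.114 √h.
This is separable: 2 d(√h)/dt = −0.114/A, so √h = √h₀ − (0.114/(2A)) t.
√h = √5.24 − 0.114·93.6/(2·6.05) = 2.2891 − 0.88185 = 1.4073.
h = 1.4073² = 1.9804 m.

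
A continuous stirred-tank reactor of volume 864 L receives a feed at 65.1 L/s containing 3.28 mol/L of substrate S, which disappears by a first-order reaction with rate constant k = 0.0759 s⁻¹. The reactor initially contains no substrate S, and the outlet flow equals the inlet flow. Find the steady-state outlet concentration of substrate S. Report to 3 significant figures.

V dC/dt = Q(C_in − C) − k V C.
Steady state (dC/dt = 0): C_ss = Q C_in/(Q + kV) = C_in/(1 + kV/Q).
C_ss = 65.1·3.28/(65.1 + 0.0759·864) = 213.53/130.68 = 1.6340 mol/L.

1.63 mol/L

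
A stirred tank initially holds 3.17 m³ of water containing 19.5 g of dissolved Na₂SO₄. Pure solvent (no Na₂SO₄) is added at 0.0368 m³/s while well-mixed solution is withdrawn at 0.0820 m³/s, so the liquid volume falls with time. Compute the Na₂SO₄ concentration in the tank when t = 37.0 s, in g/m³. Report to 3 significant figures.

3.34 g/m³

Total volume: dV/dt = Q_in − Q_out = -0.045200 m³/s, so V(t) = 3.17 − 0.045200 t and V(37.0) = 1.4976 m³.
No Na₂SO₄ enters, so dm/dt = −Q_out · (m/V).
Separate: dm/m = −Q_out dt/V(t) ⇒ ln(m/m₀) = −(Q_out/(Q_in−Q_out)) ln(V/V₀).
m = m₀ (V₀/V)^(Q_out/(Q_in−Q_out)) = 19.5 × (3.17/1.4976)^(-1.8142) = 5.0030 g.
C = m/V = 5.0030/1.4976 = 3.3407 g/m³.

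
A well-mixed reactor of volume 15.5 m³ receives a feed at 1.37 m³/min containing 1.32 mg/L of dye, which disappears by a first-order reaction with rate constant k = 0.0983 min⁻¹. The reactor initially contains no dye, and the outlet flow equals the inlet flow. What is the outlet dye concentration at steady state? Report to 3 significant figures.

Species balance: V dC/dt = Q C_in − Q C − k V C.
Steady state (dC/dt = 0): C_ss = Q C_in/(Q + kV) = C_in/(1 + kV/Q).
C_ss = 1.37·1.32/(1.37 + 0.0983·15.5) = 1.8084/2.8937 = 0.62495 mg/L.

0.625 mg/L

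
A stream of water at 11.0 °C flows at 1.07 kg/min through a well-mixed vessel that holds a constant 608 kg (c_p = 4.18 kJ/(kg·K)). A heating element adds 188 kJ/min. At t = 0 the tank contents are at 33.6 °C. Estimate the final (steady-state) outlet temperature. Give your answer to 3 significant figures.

Heat balance on the well-mixed liquid: M c_p dT/dt = ṁ c_p (T_in − T) + 188.
At steady state dT/dt = 0 ⇒ T_ss = T_in + Q̇/(ṁ c_p) = 11.0 + 188/(1.07·4.18) = 53.034 °C.

53.0 °C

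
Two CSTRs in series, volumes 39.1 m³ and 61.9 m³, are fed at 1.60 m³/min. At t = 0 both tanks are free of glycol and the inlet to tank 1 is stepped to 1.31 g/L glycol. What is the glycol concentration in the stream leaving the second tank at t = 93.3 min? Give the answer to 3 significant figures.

1.04 g/L

Species balance on tank i: dCᵢ/dt = (Cᵢ₋₁ − Cᵢ)/τᵢ with τᵢ = Vᵢ/Q.
τ₁ = 39.1/1.60 = 24.438 min; τ₂ = 61.9/1.60 = 38.688 min.
Solving the cascade with C₁(0)=C₂(0)=0 gives C₂(t) = C_in[1 − (τ₁ e^(−t/τ₁) − τ₂ e^(−t/τ₂))/(τ₁ − τ₂)].
At t = 93.3: e^(−t/τ₁) = 0.021974, e^(−t/τ₂) = 0.089669.
C₂ = 1.31·[1 − (24.438·0.021974 − 38.688·0.089669)/(-14.250)] = 1.31·0.79424 = 1.0405 g/L.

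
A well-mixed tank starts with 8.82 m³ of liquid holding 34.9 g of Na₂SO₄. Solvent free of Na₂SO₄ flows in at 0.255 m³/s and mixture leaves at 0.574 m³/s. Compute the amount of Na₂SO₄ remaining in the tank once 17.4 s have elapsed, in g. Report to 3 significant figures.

Total volume: dV/dt = Q_in − Q_out = -0.31900 m³/s, so V(t) = 8.82 − 0.31900 t and V(17.4) = 3.2694 m³.
Species balance (pure solvent in): dm/dt = −Q_out · m/V(t).
Separate: dm/m = −Q_out dt/V(t) ⇒ ln(m/m₀) = −(Q_out/(Q_in−Q_out)) ln(V/V₀).
m = m₀ (V₀/V)^(Q_out/(Q_in−Q_out)) = 34.9 × (8.82/3.2694)^(-1.7994) = 5.8519 g.

5.85 g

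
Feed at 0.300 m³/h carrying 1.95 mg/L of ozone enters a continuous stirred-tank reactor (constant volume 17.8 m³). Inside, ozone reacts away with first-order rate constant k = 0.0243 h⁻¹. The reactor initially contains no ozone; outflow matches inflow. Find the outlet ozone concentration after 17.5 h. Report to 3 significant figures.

Accumulation = in − out − consumed: V dC/dt = Q C_in − Q C − k V C.
This is linear with rate a = Q/V + k = 0.041154 h⁻¹.
C_ss = Q C_in/(Q + kV) = 0.79859 mg/L; C(t) = C_ss + (C₀ − C_ss) e^(−a t).
C(17.5) = 0.79859 + (-0.79859)·e^(−0.041154·17.5) = 0.79859 + (-0.79859)·0.48666 = 0.40995 mg/L.

0.410 mg/L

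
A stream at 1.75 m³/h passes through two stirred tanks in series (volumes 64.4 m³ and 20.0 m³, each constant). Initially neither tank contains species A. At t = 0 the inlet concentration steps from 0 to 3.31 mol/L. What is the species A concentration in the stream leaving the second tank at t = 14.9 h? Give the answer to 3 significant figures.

Each tank obeys Vᵢ dCᵢ/dt = Q(Cᵢ₋₁ − Cᵢ), so τᵢ = Vᵢ/Q.
τ₁ = 64.4/1.75 = 36.800 h; τ₂ = 20.0/1.75 = 11.429 h.
Solving the cascade with C₁(0)=C₂(0)=0 gives C₂(t) = C_in[1 − (τ₁ e^(−t/τ₁) − τ₂ e^(−t/τ₂))/(τ₁ − τ₂)].
At t = 14.9: e^(−t/τ₁) = 0.66705, e^(−t/τ₂) = 0.27151.
C₂ = 3.31·[1 − (36.800·0.66705 − 11.429·0.27151)/(25.371)] = 3.31·0.15478 = 0.51232 mol/L.

0.512 mol/L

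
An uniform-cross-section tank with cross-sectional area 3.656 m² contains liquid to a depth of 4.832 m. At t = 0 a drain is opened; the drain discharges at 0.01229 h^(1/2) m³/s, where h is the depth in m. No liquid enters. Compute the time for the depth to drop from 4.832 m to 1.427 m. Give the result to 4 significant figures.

With no inflow, A dh/dt = −0.01229 √h.
∫ h^(−1/2) dh = −(0.01229/A) ∫ dt, giving 2√h = 2√h₀ − (0.01229/A) t.
t = 2A(√h₀ − √h)/0.01229 = 2·3.656·(√4.832 − √1.427)/0.01229
  = 7.31200 × (2.19818 − 1.19457) / 0.01229 = 597.103 s.

597.1 s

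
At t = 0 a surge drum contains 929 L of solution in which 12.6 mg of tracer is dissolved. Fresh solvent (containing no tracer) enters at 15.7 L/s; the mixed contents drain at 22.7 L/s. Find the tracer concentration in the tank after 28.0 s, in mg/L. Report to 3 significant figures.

0.00797 mg/L

Total volume: dV/dt = Q_in − Q_out = -7.0000 L/s, so V(t) = 929 − 7.0000 t and V(28.0) = 733.00 L.
Solute balance: dm/dt = 0 − Q_out C = −Q_out m/V(t).
dm/m = −Q_out dt/(V₀ − 7.0000 t); integrating gives ln(m/m₀) = −(Q_out/(Q_in−Q_out)) ln(V/V₀).
m = m₀ (V₀/V)^(Q_out/(Q_in−Q_out)) = 12.6 × (929/733.00)^(-3.2429) = 5.8431 mg.
C = m/V = 5.8431/733.00 = 0.0079715 mg/L.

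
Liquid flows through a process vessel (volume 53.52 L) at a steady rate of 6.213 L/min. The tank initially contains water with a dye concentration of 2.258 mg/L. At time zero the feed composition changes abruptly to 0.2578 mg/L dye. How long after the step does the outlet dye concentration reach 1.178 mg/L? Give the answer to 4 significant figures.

6.688 min

Transient balance on the dissolved component: V dC/dt = Q(C_in − C), so τ = V/Q = 8.61420 min.
C(t) = C_in + (C₀ − C_in) e^(−t/τ). Set C = 1.178 and solve for t:
e^(−t/τ) = (C − C_in)/(C₀ − C_in) = (1.178 − 0.2578)/(2.258 − 0.2578) = 0.460054
t = −τ ln(…) = 8.61420 × 0.776411 = 6.68816 min.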